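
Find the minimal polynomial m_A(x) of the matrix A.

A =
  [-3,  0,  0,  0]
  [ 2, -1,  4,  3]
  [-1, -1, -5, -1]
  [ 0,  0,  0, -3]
x^3 + 9*x^2 + 27*x + 27

The characteristic polynomial is χ_A(x) = (x + 3)^4, so the eigenvalues are known. The minimal polynomial is
  m_A(x) = Π_λ (x − λ)^{k_λ}
where k_λ is the size of the *largest* Jordan block for λ (equivalently, the smallest k with (A − λI)^k v = 0 for every generalised eigenvector v of λ).

  λ = -3: largest Jordan block has size 3, contributing (x + 3)^3

So m_A(x) = (x + 3)^3 = x^3 + 9*x^2 + 27*x + 27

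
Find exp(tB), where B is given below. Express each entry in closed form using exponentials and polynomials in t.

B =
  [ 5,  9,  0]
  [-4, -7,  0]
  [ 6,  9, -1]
e^{tB} =
  [6*t*exp(-t) + exp(-t), 9*t*exp(-t), 0]
  [-4*t*exp(-t), -6*t*exp(-t) + exp(-t), 0]
  [6*t*exp(-t), 9*t*exp(-t), exp(-t)]

Strategy: write B = P · J · P⁻¹ where J is a Jordan canonical form, so e^{tB} = P · e^{tJ} · P⁻¹, and e^{tJ} can be computed block-by-block.

B has Jordan form
J =
  [-1,  1,  0]
  [ 0, -1,  0]
  [ 0,  0, -1]
(up to reordering of blocks).

Per-block formulas:
  For a 1×1 block at λ = -1: exp(t · [-1]) = [e^(-1t)].
  For a 2×2 Jordan block J_2(-1): exp(t · J_2(-1)) = e^(-1t)·(I + t·N), where N is the 2×2 nilpotent shift.

After assembling e^{tJ} and conjugating by P, we get:

e^{tB} =
  [6*t*exp(-t) + exp(-t), 9*t*exp(-t), 0]
  [-4*t*exp(-t), -6*t*exp(-t) + exp(-t), 0]
  [6*t*exp(-t), 9*t*exp(-t), exp(-t)]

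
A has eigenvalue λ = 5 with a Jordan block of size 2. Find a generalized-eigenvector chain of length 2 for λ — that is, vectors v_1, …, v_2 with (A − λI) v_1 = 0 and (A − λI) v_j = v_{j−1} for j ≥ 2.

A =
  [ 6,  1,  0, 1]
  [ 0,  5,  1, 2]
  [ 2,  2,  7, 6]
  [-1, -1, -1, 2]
A Jordan chain for λ = 5 of length 2:
v_1 = (1, 0, 2, -1)ᵀ
v_2 = (1, 0, 0, 0)ᵀ

Let N = A − (5)·I. We want v_2 with N^2 v_2 = 0 but N^1 v_2 ≠ 0; then v_{j-1} := N · v_j for j = 2, …, 2.

Pick v_2 = (1, 0, 0, 0)ᵀ.
Then v_1 = N · v_2 = (1, 0, 2, -1)ᵀ.

Sanity check: (A − (5)·I) v_1 = (0, 0, 0, 0)ᵀ = 0. ✓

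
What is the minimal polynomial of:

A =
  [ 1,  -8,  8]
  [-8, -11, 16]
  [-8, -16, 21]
x^2 - 6*x + 5

The characteristic polynomial is χ_A(x) = (x - 5)^2*(x - 1), so the eigenvalues are known. The minimal polynomial is
  m_A(x) = Π_λ (x − λ)^{k_λ}
where k_λ is the size of the *largest* Jordan block for λ (equivalently, the smallest k with (A − λI)^k v = 0 for every generalised eigenvector v of λ).

  λ = 1: largest Jordan block has size 1, contributing (x − 1)
  λ = 5: largest Jordan block has size 1, contributing (x − 5)

So m_A(x) = (x - 5)*(x - 1) = x^2 - 6*x + 5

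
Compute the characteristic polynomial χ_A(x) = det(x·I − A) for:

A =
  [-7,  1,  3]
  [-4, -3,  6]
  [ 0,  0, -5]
x^3 + 15*x^2 + 75*x + 125

Expanding det(x·I − A) (e.g. by cofactor expansion or by noting that A is similar to its Jordan form J, which has the same characteristic polynomial as A) gives
  χ_A(x) = x^3 + 15*x^2 + 75*x + 125
which factors as (x + 5)^3. The eigenvalues (with algebraic multiplicities) are λ = -5 with multiplicity 3.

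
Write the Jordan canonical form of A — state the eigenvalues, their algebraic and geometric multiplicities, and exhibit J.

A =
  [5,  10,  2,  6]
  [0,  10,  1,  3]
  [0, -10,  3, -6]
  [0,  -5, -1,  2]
J_2(5) ⊕ J_1(5) ⊕ J_1(5)

The characteristic polynomial is
  det(x·I − A) = x^4 - 20*x^3 + 150*x^2 - 500*x + 625 = (x - 5)^4

Eigenvalues and multiplicities (the geometric multiplicity of λ is n − rank(A − λI), which equals the number of Jordan blocks for λ):
  λ = 5: algebraic multiplicity = 4, geometric multiplicity = 3

Determining the block sizes for each eigenvalue:
  λ = 5: 3 blocks summing to 4 forces exactly one block of size 2 and the rest size 1 → block sizes [2, 1, 1]

Assembling the blocks gives a Jordan form
J =
  [5, 1, 0, 0]
  [0, 5, 0, 0]
  [0, 0, 5, 0]
  [0, 0, 0, 5]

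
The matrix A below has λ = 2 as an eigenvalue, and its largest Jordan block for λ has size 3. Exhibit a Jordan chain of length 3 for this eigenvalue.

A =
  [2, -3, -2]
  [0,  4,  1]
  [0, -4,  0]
A Jordan chain for λ = 2 of length 3:
v_1 = (2, 0, 0)ᵀ
v_2 = (-3, 2, -4)ᵀ
v_3 = (0, 1, 0)ᵀ

Let N = A − (2)·I. We want v_3 with N^3 v_3 = 0 but N^2 v_3 ≠ 0; then v_{j-1} := N · v_j for j = 3, …, 2.

Pick v_3 = (0, 1, 0)ᵀ.
Then v_2 = N · v_3 = (-3, 2, -4)ᵀ.
Then v_1 = N · v_2 = (2, 0, 0)ᵀ.

Sanity check: (A − (2)·I) v_1 = (0, 0, 0)ᵀ = 0. ✓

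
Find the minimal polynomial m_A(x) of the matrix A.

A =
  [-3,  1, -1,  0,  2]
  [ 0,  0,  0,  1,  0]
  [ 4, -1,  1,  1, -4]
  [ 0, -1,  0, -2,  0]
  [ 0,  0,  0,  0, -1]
x^2 + 2*x + 1

The characteristic polynomial is χ_A(x) = (x + 1)^5, so the eigenvalues are known. The minimal polynomial is
  m_A(x) = Π_λ (x − λ)^{k_λ}
where k_λ is the size of the *largest* Jordan block for λ (equivalently, the smallest k with (A − λI)^k v = 0 for every generalised eigenvector v of λ).

  λ = -1: largest Jordan block has size 2, contributing (x + 1)^2

So m_A(x) = (x + 1)^2 = x^2 + 2*x + 1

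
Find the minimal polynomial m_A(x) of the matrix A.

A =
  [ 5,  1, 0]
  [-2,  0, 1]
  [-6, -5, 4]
x^3 - 9*x^2 + 27*x - 27

The characteristic polynomial is χ_A(x) = (x - 3)^3, so the eigenvalues are known. The minimal polynomial is
  m_A(x) = Π_λ (x − λ)^{k_λ}
where k_λ is the size of the *largest* Jordan block for λ (equivalently, the smallest k with (A − λI)^k v = 0 for every generalised eigenvector v of λ).

  λ = 3: largest Jordan block has size 3, contributing (x − 3)^3

So m_A(x) = (x - 3)^3 = x^3 - 9*x^2 + 27*x - 27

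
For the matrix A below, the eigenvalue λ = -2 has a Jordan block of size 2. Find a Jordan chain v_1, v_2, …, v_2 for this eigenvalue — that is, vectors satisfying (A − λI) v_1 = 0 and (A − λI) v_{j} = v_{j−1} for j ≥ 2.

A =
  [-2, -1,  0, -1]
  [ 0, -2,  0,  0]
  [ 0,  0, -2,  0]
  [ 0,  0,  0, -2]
A Jordan chain for λ = -2 of length 2:
v_1 = (-1, 0, 0, 0)ᵀ
v_2 = (0, 1, 0, 0)ᵀ

Let N = A − (-2)·I. We want v_2 with N^2 v_2 = 0 but N^1 v_2 ≠ 0; then v_{j-1} := N · v_j for j = 2, …, 2.

Pick v_2 = (0, 1, 0, 0)ᵀ.
Then v_1 = N · v_2 = (-1, 0, 0, 0)ᵀ.

Sanity check: (A − (-2)·I) v_1 = (0, 0, 0, 0)ᵀ = 0. ✓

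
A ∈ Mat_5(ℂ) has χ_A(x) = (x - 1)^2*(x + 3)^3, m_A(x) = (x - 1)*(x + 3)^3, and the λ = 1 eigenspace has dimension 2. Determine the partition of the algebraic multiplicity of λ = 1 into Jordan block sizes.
Block sizes for λ = 1: [1, 1]

Step 1 — from the characteristic polynomial, algebraic multiplicity of λ = 1 is 2. From dim ker(A − (1)·I) = 2, there are exactly 2 Jordan blocks for λ = 1.
Step 2 — from the minimal polynomial, the factor (x − 1) tells us the largest block for λ = 1 has size 1.
Step 3 — with total size 2, 2 blocks, and largest block 1, the block sizes (in nonincreasing order) are [1, 1].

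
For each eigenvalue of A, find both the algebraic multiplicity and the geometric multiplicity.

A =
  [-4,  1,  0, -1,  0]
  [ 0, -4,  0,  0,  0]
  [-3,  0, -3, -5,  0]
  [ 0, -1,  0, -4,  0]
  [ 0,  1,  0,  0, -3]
λ = -4: alg = 3, geom = 1; λ = -3: alg = 2, geom = 2

Step 1 — factor the characteristic polynomial to read off the algebraic multiplicities:
  χ_A(x) = (x + 3)^2*(x + 4)^3

Step 2 — compute geometric multiplicities via the rank-nullity identity g(λ) = n − rank(A − λI):
  rank(A − (-4)·I) = 4, so dim ker(A − (-4)·I) = n − 4 = 1
  rank(A − (-3)·I) = 3, so dim ker(A − (-3)·I) = n − 3 = 2

Summary:
  λ = -4: algebraic multiplicity = 3, geometric multiplicity = 1
  λ = -3: algebraic multiplicity = 2, geometric multiplicity = 2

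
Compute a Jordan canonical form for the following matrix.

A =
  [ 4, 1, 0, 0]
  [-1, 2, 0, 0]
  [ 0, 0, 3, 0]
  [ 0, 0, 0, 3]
J_2(3) ⊕ J_1(3) ⊕ J_1(3)

The characteristic polynomial is
  det(x·I − A) = x^4 - 12*x^3 + 54*x^2 - 108*x + 81 = (x - 3)^4

Eigenvalues and multiplicities (the geometric multiplicity of λ is n − rank(A − λI), which equals the number of Jordan blocks for λ):
  λ = 3: algebraic multiplicity = 4, geometric multiplicity = 3

Determining the block sizes for each eigenvalue:
  λ = 3: 3 blocks summing to 4 forces exactly one block of size 2 and the rest size 1 → block sizes [2, 1, 1]

Assembling the blocks gives a Jordan form
J =
  [3, 1, 0, 0]
  [0, 3, 0, 0]
  [0, 0, 3, 0]
  [0, 0, 0, 3]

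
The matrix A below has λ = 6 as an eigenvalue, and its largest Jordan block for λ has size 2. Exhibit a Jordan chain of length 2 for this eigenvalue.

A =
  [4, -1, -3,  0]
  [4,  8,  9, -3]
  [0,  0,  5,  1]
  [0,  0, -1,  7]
A Jordan chain for λ = 6 of length 2:
v_1 = (-2, 4, 0, 0)ᵀ
v_2 = (1, 0, 0, 0)ᵀ

Let N = A − (6)·I. We want v_2 with N^2 v_2 = 0 but N^1 v_2 ≠ 0; then v_{j-1} := N · v_j for j = 2, …, 2.

Pick v_2 = (1, 0, 0, 0)ᵀ.
Then v_1 = N · v_2 = (-2, 4, 0, 0)ᵀ.

Sanity check: (A − (6)·I) v_1 = (0, 0, 0, 0)ᵀ = 0. ✓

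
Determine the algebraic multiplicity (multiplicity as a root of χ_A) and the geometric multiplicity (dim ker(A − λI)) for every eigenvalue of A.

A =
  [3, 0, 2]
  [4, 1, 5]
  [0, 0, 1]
λ = 1: alg = 2, geom = 1; λ = 3: alg = 1, geom = 1

Step 1 — factor the characteristic polynomial to read off the algebraic multiplicities:
  χ_A(x) = (x - 3)*(x - 1)^2

Step 2 — compute geometric multiplicities via the rank-nullity identity g(λ) = n − rank(A − λI):
  rank(A − (1)·I) = 2, so dim ker(A − (1)·I) = n − 2 = 1
  rank(A − (3)·I) = 2, so dim ker(A − (3)·I) = n − 2 = 1

Summary:
  λ = 1: algebraic multiplicity = 2, geometric multiplicity = 1
  λ = 3: algebraic multiplicity = 1, geometric multiplicity = 1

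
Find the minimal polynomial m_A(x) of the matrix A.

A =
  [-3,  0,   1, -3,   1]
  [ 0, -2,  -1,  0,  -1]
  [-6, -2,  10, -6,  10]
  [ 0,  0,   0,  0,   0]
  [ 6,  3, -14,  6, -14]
x^4 + 9*x^3 + 27*x^2 + 27*x

The characteristic polynomial is χ_A(x) = x^2*(x + 3)^3, so the eigenvalues are known. The minimal polynomial is
  m_A(x) = Π_λ (x − λ)^{k_λ}
where k_λ is the size of the *largest* Jordan block for λ (equivalently, the smallest k with (A − λI)^k v = 0 for every generalised eigenvector v of λ).

  λ = -3: largest Jordan block has size 3, contributing (x + 3)^3
  λ = 0: largest Jordan block has size 1, contributing (x − 0)

So m_A(x) = x*(x + 3)^3 = x^4 + 9*x^3 + 27*x^2 + 27*x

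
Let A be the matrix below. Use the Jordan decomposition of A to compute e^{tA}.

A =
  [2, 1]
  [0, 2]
e^{tA} =
  [exp(2*t), t*exp(2*t)]
  [0, exp(2*t)]

Strategy: write A = P · J · P⁻¹ where J is a Jordan canonical form, so e^{tA} = P · e^{tJ} · P⁻¹, and e^{tJ} can be computed block-by-block.

A has Jordan form
J =
  [2, 1]
  [0, 2]
(up to reordering of blocks).

Per-block formulas:
  For a 2×2 Jordan block J_2(2): exp(t · J_2(2)) = e^(2t)·(I + t·N), where N is the 2×2 nilpotent shift.

After assembling e^{tJ} and conjugating by P, we get:

e^{tA} =
  [exp(2*t), t*exp(2*t)]
  [0, exp(2*t)]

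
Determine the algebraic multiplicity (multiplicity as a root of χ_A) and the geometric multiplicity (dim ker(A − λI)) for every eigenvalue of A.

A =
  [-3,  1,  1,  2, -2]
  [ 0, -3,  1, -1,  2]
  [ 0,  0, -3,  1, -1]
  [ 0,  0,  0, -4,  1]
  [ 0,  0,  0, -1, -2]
λ = -3: alg = 5, geom = 2

Step 1 — factor the characteristic polynomial to read off the algebraic multiplicities:
  χ_A(x) = (x + 3)^5

Step 2 — compute geometric multiplicities via the rank-nullity identity g(λ) = n − rank(A − λI):
  rank(A − (-3)·I) = 3, so dim ker(A − (-3)·I) = n − 3 = 2

Summary:
  λ = -3: algebraic multiplicity = 5, geometric multiplicity = 2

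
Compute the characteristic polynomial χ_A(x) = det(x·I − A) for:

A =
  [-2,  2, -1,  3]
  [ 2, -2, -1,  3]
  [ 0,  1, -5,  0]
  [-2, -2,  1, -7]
x^4 + 16*x^3 + 96*x^2 + 256*x + 256

Expanding det(x·I − A) (e.g. by cofactor expansion or by noting that A is similar to its Jordan form J, which has the same characteristic polynomial as A) gives
  χ_A(x) = x^4 + 16*x^3 + 96*x^2 + 256*x + 256
which factors as (x + 4)^4. The eigenvalues (with algebraic multiplicities) are λ = -4 with multiplicity 4.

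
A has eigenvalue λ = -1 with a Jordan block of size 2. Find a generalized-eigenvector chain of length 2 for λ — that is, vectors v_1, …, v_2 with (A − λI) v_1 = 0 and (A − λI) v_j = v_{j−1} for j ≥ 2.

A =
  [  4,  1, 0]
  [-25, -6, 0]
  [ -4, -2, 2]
A Jordan chain for λ = -1 of length 2:
v_1 = (1, -5, -2)ᵀ
v_2 = (0, 1, 0)ᵀ

Let N = A − (-1)·I. We want v_2 with N^2 v_2 = 0 but N^1 v_2 ≠ 0; then v_{j-1} := N · v_j for j = 2, …, 2.

Pick v_2 = (0, 1, 0)ᵀ.
Then v_1 = N · v_2 = (1, -5, -2)ᵀ.

Sanity check: (A − (-1)·I) v_1 = (0, 0, 0)ᵀ = 0. ✓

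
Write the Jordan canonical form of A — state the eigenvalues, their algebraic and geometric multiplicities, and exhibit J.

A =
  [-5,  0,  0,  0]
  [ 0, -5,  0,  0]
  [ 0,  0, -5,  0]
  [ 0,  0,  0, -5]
J_1(-5) ⊕ J_1(-5) ⊕ J_1(-5) ⊕ J_1(-5)

The characteristic polynomial is
  det(x·I − A) = x^4 + 20*x^3 + 150*x^2 + 500*x + 625 = (x + 5)^4

Eigenvalues and multiplicities (the geometric multiplicity of λ is n − rank(A − λI), which equals the number of Jordan blocks for λ):
  λ = -5: algebraic multiplicity = 4, geometric multiplicity = 4

Determining the block sizes for each eigenvalue:
  λ = -5: gm = am = 4, so every block has size 1 → block sizes [1, 1, 1, 1]

Assembling the blocks gives a Jordan form
J =
  [-5,  0,  0,  0]
  [ 0, -5,  0,  0]
  [ 0,  0, -5,  0]
  [ 0,  0,  0, -5]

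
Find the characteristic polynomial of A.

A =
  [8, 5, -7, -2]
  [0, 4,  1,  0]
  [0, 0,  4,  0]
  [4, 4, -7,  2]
x^4 - 18*x^3 + 120*x^2 - 352*x + 384

Expanding det(x·I − A) (e.g. by cofactor expansion or by noting that A is similar to its Jordan form J, which has the same characteristic polynomial as A) gives
  χ_A(x) = x^4 - 18*x^3 + 120*x^2 - 352*x + 384
which factors as (x - 6)*(x - 4)^3. The eigenvalues (with algebraic multiplicities) are λ = 4 with multiplicity 3, λ = 6 with multiplicity 1.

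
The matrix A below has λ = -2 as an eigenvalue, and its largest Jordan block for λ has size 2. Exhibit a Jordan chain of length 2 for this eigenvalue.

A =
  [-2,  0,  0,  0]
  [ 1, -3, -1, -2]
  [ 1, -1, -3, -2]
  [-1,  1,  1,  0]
A Jordan chain for λ = -2 of length 2:
v_1 = (0, 1, 1, -1)ᵀ
v_2 = (1, 0, 0, 0)ᵀ

Let N = A − (-2)·I. We want v_2 with N^2 v_2 = 0 but N^1 v_2 ≠ 0; then v_{j-1} := N · v_j for j = 2, …, 2.

Pick v_2 = (1, 0, 0, 0)ᵀ.
Then v_1 = N · v_2 = (0, 1, 1, -1)ᵀ.

Sanity check: (A − (-2)·I) v_1 = (0, 0, 0, 0)ᵀ = 0. ✓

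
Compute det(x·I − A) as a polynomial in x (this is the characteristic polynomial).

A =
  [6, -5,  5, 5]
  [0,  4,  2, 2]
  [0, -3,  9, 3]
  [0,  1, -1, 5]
x^4 - 24*x^3 + 216*x^2 - 864*x + 1296

Expanding det(x·I − A) (e.g. by cofactor expansion or by noting that A is similar to its Jordan form J, which has the same characteristic polynomial as A) gives
  χ_A(x) = x^4 - 24*x^3 + 216*x^2 - 864*x + 1296
which factors as (x - 6)^4. The eigenvalues (with algebraic multiplicities) are λ = 6 with multiplicity 4.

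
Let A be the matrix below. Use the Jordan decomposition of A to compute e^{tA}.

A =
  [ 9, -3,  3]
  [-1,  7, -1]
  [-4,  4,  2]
e^{tA} =
  [3*t*exp(6*t) + exp(6*t), -3*t*exp(6*t), 3*t*exp(6*t)]
  [-t*exp(6*t), t*exp(6*t) + exp(6*t), -t*exp(6*t)]
  [-4*t*exp(6*t), 4*t*exp(6*t), -4*t*exp(6*t) + exp(6*t)]

Strategy: write A = P · J · P⁻¹ where J is a Jordan canonical form, so e^{tA} = P · e^{tJ} · P⁻¹, and e^{tJ} can be computed block-by-block.

A has Jordan form
J =
  [6, 1, 0]
  [0, 6, 0]
  [0, 0, 6]
(up to reordering of blocks).

Per-block formulas:
  For a 2×2 Jordan block J_2(6): exp(t · J_2(6)) = e^(6t)·(I + t·N), where N is the 2×2 nilpotent shift.
  For a 1×1 block at λ = 6: exp(t · [6]) = [e^(6t)].

After assembling e^{tJ} and conjugating by P, we get:

e^{tA} =
  [3*t*exp(6*t) + exp(6*t), -3*t*exp(6*t), 3*t*exp(6*t)]
  [-t*exp(6*t), t*exp(6*t) + exp(6*t), -t*exp(6*t)]
  [-4*t*exp(6*t), 4*t*exp(6*t), -4*t*exp(6*t) + exp(6*t)]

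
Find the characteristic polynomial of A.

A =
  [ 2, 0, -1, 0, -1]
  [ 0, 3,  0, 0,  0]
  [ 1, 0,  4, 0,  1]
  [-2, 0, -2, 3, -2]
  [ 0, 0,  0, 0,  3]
x^5 - 15*x^4 + 90*x^3 - 270*x^2 + 405*x - 243

Expanding det(x·I − A) (e.g. by cofactor expansion or by noting that A is similar to its Jordan form J, which has the same characteristic polynomial as A) gives
  χ_A(x) = x^5 - 15*x^4 + 90*x^3 - 270*x^2 + 405*x - 243
which factors as (x - 3)^5. The eigenvalues (with algebraic multiplicities) are λ = 3 with multiplicity 5.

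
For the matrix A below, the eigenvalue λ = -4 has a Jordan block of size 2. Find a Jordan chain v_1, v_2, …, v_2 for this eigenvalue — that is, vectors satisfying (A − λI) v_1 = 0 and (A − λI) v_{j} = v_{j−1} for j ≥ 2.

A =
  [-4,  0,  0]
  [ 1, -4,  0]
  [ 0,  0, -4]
A Jordan chain for λ = -4 of length 2:
v_1 = (0, 1, 0)ᵀ
v_2 = (1, 0, 0)ᵀ

Let N = A − (-4)·I. We want v_2 with N^2 v_2 = 0 but N^1 v_2 ≠ 0; then v_{j-1} := N · v_j for j = 2, …, 2.

Pick v_2 = (1, 0, 0)ᵀ.
Then v_1 = N · v_2 = (0, 1, 0)ᵀ.

Sanity check: (A − (-4)·I) v_1 = (0, 0, 0)ᵀ = 0. ✓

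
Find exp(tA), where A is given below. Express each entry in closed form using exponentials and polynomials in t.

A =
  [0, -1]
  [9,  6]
e^{tA} =
  [-3*t*exp(3*t) + exp(3*t), -t*exp(3*t)]
  [9*t*exp(3*t), 3*t*exp(3*t) + exp(3*t)]

Strategy: write A = P · J · P⁻¹ where J is a Jordan canonical form, so e^{tA} = P · e^{tJ} · P⁻¹, and e^{tJ} can be computed block-by-block.

A has Jordan form
J =
  [3, 1]
  [0, 3]
(up to reordering of blocks).

Per-block formulas:
  For a 2×2 Jordan block J_2(3): exp(t · J_2(3)) = e^(3t)·(I + t·N), where N is the 2×2 nilpotent shift.

After assembling e^{tJ} and conjugating by P, we get:

e^{tA} =
  [-3*t*exp(3*t) + exp(3*t), -t*exp(3*t)]
  [9*t*exp(3*t), 3*t*exp(3*t) + exp(3*t)]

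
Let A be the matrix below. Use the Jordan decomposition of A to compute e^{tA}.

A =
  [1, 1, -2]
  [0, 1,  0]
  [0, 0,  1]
e^{tA} =
  [exp(t), t*exp(t), -2*t*exp(t)]
  [0, exp(t), 0]
  [0, 0, exp(t)]

Strategy: write A = P · J · P⁻¹ where J is a Jordan canonical form, so e^{tA} = P · e^{tJ} · P⁻¹, and e^{tJ} can be computed block-by-block.

A has Jordan form
J =
  [1, 1, 0]
  [0, 1, 0]
  [0, 0, 1]
(up to reordering of blocks).

Per-block formulas:
  For a 1×1 block at λ = 1: exp(t · [1]) = [e^(1t)].
  For a 2×2 Jordan block J_2(1): exp(t · J_2(1)) = e^(1t)·(I + t·N), where N is the 2×2 nilpotent shift.

After assembling e^{tJ} and conjugating by P, we get:

e^{tA} =
  [exp(t), t*exp(t), -2*t*exp(t)]
  [0, exp(t), 0]
  [0, 0, exp(t)]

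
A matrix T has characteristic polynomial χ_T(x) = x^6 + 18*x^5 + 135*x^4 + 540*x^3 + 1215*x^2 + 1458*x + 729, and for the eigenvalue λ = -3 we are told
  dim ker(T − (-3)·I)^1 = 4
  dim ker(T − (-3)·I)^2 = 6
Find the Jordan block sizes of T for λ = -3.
Block sizes for λ = -3: [2, 2, 1, 1]

From the dimensions of kernels of powers, the number of Jordan blocks of size at least j is d_j − d_{j−1} where d_j = dim ker(N^j) (with d_0 = 0). Computing the differences gives [4, 2].
The number of blocks of size exactly k is (#blocks of size ≥ k) − (#blocks of size ≥ k + 1), so the partition is: 2 block(s) of size 1, 2 block(s) of size 2.
In nonincreasing order the block sizes are [2, 2, 1, 1].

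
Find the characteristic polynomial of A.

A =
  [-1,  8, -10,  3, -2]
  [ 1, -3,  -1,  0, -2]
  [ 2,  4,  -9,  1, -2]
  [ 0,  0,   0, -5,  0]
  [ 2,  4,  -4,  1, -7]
x^5 + 25*x^4 + 250*x^3 + 1250*x^2 + 3125*x + 3125

Expanding det(x·I − A) (e.g. by cofactor expansion or by noting that A is similar to its Jordan form J, which has the same characteristic polynomial as A) gives
  χ_A(x) = x^5 + 25*x^4 + 250*x^3 + 1250*x^2 + 3125*x + 3125
which factors as (x + 5)^5. The eigenvalues (with algebraic multiplicities) are λ = -5 with multiplicity 5.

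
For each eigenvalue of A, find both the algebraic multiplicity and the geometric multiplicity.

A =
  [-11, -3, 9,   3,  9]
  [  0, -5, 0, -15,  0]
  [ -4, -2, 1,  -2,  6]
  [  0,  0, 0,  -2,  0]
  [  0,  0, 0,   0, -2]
λ = -5: alg = 3, geom = 2; λ = -2: alg = 2, geom = 2

Step 1 — factor the characteristic polynomial to read off the algebraic multiplicities:
  χ_A(x) = (x + 2)^2*(x + 5)^3

Step 2 — compute geometric multiplicities via the rank-nullity identity g(λ) = n − rank(A − λI):
  rank(A − (-5)·I) = 3, so dim ker(A − (-5)·I) = n − 3 = 2
  rank(A − (-2)·I) = 3, so dim ker(A − (-2)·I) = n − 3 = 2

Summary:
  λ = -5: algebraic multiplicity = 3, geometric multiplicity = 2
  λ = -2: algebraic multiplicity = 2, geometric multiplicity = 2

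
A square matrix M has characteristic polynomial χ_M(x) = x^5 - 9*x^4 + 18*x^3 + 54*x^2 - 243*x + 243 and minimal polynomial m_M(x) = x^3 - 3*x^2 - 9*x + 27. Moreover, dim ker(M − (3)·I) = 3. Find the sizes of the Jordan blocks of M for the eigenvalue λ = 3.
Block sizes for λ = 3: [2, 1, 1]

Step 1 — from the characteristic polynomial, algebraic multiplicity of λ = 3 is 4. From dim ker(M − (3)·I) = 3, there are exactly 3 Jordan blocks for λ = 3.
Step 2 — from the minimal polynomial, the factor (x − 3)^2 tells us the largest block for λ = 3 has size 2.
Step 3 — with total size 4, 3 blocks, and largest block 2, the block sizes (in nonincreasing order) are [2, 1, 1].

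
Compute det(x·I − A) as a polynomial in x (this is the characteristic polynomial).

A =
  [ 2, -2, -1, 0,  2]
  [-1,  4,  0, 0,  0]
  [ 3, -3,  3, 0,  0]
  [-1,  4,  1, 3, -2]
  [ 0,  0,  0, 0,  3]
x^5 - 15*x^4 + 90*x^3 - 270*x^2 + 405*x - 243

Expanding det(x·I − A) (e.g. by cofactor expansion or by noting that A is similar to its Jordan form J, which has the same characteristic polynomial as A) gives
  χ_A(x) = x^5 - 15*x^4 + 90*x^3 - 270*x^2 + 405*x - 243
which factors as (x - 3)^5. The eigenvalues (with algebraic multiplicities) are λ = 3 with multiplicity 5.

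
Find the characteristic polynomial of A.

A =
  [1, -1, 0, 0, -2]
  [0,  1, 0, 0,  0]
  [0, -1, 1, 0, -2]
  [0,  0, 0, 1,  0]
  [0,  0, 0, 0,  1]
x^5 - 5*x^4 + 10*x^3 - 10*x^2 + 5*x - 1

Expanding det(x·I − A) (e.g. by cofactor expansion or by noting that A is similar to its Jordan form J, which has the same characteristic polynomial as A) gives
  χ_A(x) = x^5 - 5*x^4 + 10*x^3 - 10*x^2 + 5*x - 1
which factors as (x - 1)^5. The eigenvalues (with algebraic multiplicities) are λ = 1 with multiplicity 5.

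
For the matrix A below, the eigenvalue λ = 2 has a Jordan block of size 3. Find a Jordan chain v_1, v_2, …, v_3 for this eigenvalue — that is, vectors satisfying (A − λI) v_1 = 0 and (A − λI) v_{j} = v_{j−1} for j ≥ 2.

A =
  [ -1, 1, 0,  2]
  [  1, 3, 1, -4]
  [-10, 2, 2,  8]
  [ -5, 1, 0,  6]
A Jordan chain for λ = 2 of length 3:
v_1 = (1, 1, 2, 1)ᵀ
v_2 = (0, 1, 0, 0)ᵀ
v_3 = (0, 0, 1, 0)ᵀ

Let N = A − (2)·I. We want v_3 with N^3 v_3 = 0 but N^2 v_3 ≠ 0; then v_{j-1} := N · v_j for j = 3, …, 2.

Pick v_3 = (0, 0, 1, 0)ᵀ.
Then v_2 = N · v_3 = (0, 1, 0, 0)ᵀ.
Then v_1 = N · v_2 = (1, 1, 2, 1)ᵀ.

Sanity check: (A − (2)·I) v_1 = (0, 0, 0, 0)ᵀ = 0. ✓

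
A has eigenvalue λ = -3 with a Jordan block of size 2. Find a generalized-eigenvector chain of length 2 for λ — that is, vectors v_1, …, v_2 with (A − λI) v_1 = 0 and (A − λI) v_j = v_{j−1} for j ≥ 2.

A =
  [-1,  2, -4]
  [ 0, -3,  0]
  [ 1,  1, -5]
A Jordan chain for λ = -3 of length 2:
v_1 = (2, 0, 1)ᵀ
v_2 = (1, 0, 0)ᵀ

Let N = A − (-3)·I. We want v_2 with N^2 v_2 = 0 but N^1 v_2 ≠ 0; then v_{j-1} := N · v_j for j = 2, …, 2.

Pick v_2 = (1, 0, 0)ᵀ.
Then v_1 = N · v_2 = (2, 0, 1)ᵀ.

Sanity check: (A − (-3)·I) v_1 = (0, 0, 0)ᵀ = 0. ✓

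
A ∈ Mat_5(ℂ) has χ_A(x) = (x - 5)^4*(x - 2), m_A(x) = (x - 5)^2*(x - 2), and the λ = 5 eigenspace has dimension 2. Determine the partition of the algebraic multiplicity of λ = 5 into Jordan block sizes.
Block sizes for λ = 5: [2, 2]

Step 1 — from the characteristic polynomial, algebraic multiplicity of λ = 5 is 4. From dim ker(A − (5)·I) = 2, there are exactly 2 Jordan blocks for λ = 5.
Step 2 — from the minimal polynomial, the factor (x − 5)^2 tells us the largest block for λ = 5 has size 2.
Step 3 — with total size 4, 2 blocks, and largest block 2, the block sizes (in nonincreasing order) are [2, 2].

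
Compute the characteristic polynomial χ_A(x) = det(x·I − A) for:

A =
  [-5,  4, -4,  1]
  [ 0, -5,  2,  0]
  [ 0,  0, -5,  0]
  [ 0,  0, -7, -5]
x^4 + 20*x^3 + 150*x^2 + 500*x + 625

Expanding det(x·I − A) (e.g. by cofactor expansion or by noting that A is similar to its Jordan form J, which has the same characteristic polynomial as A) gives
  χ_A(x) = x^4 + 20*x^3 + 150*x^2 + 500*x + 625
which factors as (x + 5)^4. The eigenvalues (with algebraic multiplicities) are λ = -5 with multiplicity 4.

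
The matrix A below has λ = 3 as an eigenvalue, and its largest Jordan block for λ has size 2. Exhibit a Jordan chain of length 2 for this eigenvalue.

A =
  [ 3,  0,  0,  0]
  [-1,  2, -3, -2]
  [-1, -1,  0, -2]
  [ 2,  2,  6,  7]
A Jordan chain for λ = 3 of length 2:
v_1 = (0, -1, -1, 2)ᵀ
v_2 = (1, 0, 0, 0)ᵀ

Let N = A − (3)·I. We want v_2 with N^2 v_2 = 0 but N^1 v_2 ≠ 0; then v_{j-1} := N · v_j for j = 2, …, 2.

Pick v_2 = (1, 0, 0, 0)ᵀ.
Then v_1 = N · v_2 = (0, -1, -1, 2)ᵀ.

Sanity check: (A − (3)·I) v_1 = (0, 0, 0, 0)ᵀ = 0. ✓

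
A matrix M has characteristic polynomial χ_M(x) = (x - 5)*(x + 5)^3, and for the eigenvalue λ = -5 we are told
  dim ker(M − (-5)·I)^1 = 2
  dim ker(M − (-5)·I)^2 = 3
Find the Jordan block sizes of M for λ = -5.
Block sizes for λ = -5: [2, 1]

From the dimensions of kernels of powers, the number of Jordan blocks of size at least j is d_j − d_{j−1} where d_j = dim ker(N^j) (with d_0 = 0). Computing the differences gives [2, 1].
The number of blocks of size exactly k is (#blocks of size ≥ k) − (#blocks of size ≥ k + 1), so the partition is: 1 block(s) of size 1, 1 block(s) of size 2.
In nonincreasing order the block sizes are [2, 1].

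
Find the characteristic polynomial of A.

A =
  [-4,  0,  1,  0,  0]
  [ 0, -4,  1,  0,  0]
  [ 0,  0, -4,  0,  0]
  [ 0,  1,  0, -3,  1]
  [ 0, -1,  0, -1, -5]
x^5 + 20*x^4 + 160*x^3 + 640*x^2 + 1280*x + 1024

Expanding det(x·I − A) (e.g. by cofactor expansion or by noting that A is similar to its Jordan form J, which has the same characteristic polynomial as A) gives
  χ_A(x) = x^5 + 20*x^4 + 160*x^3 + 640*x^2 + 1280*x + 1024
which factors as (x + 4)^5. The eigenvalues (with algebraic multiplicities) are λ = -4 with multiplicity 5.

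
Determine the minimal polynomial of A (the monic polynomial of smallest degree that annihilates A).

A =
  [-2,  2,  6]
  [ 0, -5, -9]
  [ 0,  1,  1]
x^2 + 4*x + 4

The characteristic polynomial is χ_A(x) = (x + 2)^3, so the eigenvalues are known. The minimal polynomial is
  m_A(x) = Π_λ (x − λ)^{k_λ}
where k_λ is the size of the *largest* Jordan block for λ (equivalently, the smallest k with (A − λI)^k v = 0 for every generalised eigenvector v of λ).

  λ = -2: largest Jordan block has size 2, contributing (x + 2)^2

So m_A(x) = (x + 2)^2 = x^2 + 4*x + 4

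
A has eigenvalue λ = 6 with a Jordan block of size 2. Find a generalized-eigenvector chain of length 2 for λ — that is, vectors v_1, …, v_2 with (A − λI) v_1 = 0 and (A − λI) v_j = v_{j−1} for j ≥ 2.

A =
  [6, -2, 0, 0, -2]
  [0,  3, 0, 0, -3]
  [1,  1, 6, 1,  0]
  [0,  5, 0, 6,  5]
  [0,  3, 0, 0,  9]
A Jordan chain for λ = 6 of length 2:
v_1 = (0, 0, 1, 0, 0)ᵀ
v_2 = (1, 0, 0, 0, 0)ᵀ

Let N = A − (6)·I. We want v_2 with N^2 v_2 = 0 but N^1 v_2 ≠ 0; then v_{j-1} := N · v_j for j = 2, …, 2.

Pick v_2 = (1, 0, 0, 0, 0)ᵀ.
Then v_1 = N · v_2 = (0, 0, 1, 0, 0)ᵀ.

Sanity check: (A − (6)·I) v_1 = (0, 0, 0, 0, 0)ᵀ = 0. ✓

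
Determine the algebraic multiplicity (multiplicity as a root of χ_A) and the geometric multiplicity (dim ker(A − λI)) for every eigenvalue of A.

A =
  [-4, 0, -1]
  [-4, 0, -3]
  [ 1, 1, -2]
λ = -2: alg = 3, geom = 1

Step 1 — factor the characteristic polynomial to read off the algebraic multiplicities:
  χ_A(x) = (x + 2)^3

Step 2 — compute geometric multiplicities via the rank-nullity identity g(λ) = n − rank(A − λI):
  rank(A − (-2)·I) = 2, so dim ker(A − (-2)·I) = n − 2 = 1

Summary:
  λ = -2: algebraic multiplicity = 3, geometric multiplicity = 1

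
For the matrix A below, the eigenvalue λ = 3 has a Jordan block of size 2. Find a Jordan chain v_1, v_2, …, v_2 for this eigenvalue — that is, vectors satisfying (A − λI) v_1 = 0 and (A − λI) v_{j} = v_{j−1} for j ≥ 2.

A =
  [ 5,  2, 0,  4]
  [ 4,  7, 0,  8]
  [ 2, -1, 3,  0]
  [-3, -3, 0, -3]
A Jordan chain for λ = 3 of length 2:
v_1 = (2, 4, 2, -3)ᵀ
v_2 = (1, 0, 0, 0)ᵀ

Let N = A − (3)·I. We want v_2 with N^2 v_2 = 0 but N^1 v_2 ≠ 0; then v_{j-1} := N · v_j for j = 2, …, 2.

Pick v_2 = (1, 0, 0, 0)ᵀ.
Then v_1 = N · v_2 = (2, 4, 2, -3)ᵀ.

Sanity check: (A − (3)·I) v_1 = (0, 0, 0, 0)ᵀ = 0. ✓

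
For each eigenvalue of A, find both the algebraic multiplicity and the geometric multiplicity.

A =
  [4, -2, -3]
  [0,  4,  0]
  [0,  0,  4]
λ = 4: alg = 3, geom = 2

Step 1 — factor the characteristic polynomial to read off the algebraic multiplicities:
  χ_A(x) = (x - 4)^3

Step 2 — compute geometric multiplicities via the rank-nullity identity g(λ) = n − rank(A − λI):
  rank(A − (4)·I) = 1, so dim ker(A − (4)·I) = n − 1 = 2

Summary:
  λ = 4: algebraic multiplicity = 3, geometric multiplicity = 2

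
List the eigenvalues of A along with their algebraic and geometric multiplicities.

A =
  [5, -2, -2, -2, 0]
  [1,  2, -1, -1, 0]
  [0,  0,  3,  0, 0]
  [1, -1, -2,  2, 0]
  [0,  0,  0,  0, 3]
λ = 3: alg = 5, geom = 3

Step 1 — factor the characteristic polynomial to read off the algebraic multiplicities:
  χ_A(x) = (x - 3)^5

Step 2 — compute geometric multiplicities via the rank-nullity identity g(λ) = n − rank(A − λI):
  rank(A − (3)·I) = 2, so dim ker(A − (3)·I) = n − 2 = 3

Summary:
  λ = 3: algebraic multiplicity = 5, geometric multiplicity = 3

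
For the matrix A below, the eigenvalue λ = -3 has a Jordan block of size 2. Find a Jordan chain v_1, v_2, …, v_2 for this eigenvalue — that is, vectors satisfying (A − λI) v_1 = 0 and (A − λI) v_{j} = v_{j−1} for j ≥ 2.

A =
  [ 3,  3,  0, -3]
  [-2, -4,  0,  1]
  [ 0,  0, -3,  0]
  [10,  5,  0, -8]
A Jordan chain for λ = -3 of length 2:
v_1 = (6, -2, 0, 10)ᵀ
v_2 = (1, 0, 0, 0)ᵀ

Let N = A − (-3)·I. We want v_2 with N^2 v_2 = 0 but N^1 v_2 ≠ 0; then v_{j-1} := N · v_j for j = 2, …, 2.

Pick v_2 = (1, 0, 0, 0)ᵀ.
Then v_1 = N · v_2 = (6, -2, 0, 10)ᵀ.

Sanity check: (A − (-3)·I) v_1 = (0, 0, 0, 0)ᵀ = 0. ✓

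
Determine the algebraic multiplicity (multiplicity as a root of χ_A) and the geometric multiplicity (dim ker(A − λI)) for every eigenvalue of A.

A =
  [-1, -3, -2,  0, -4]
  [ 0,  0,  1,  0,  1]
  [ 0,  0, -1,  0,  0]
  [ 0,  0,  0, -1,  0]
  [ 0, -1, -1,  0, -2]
λ = -1: alg = 5, geom = 3

Step 1 — factor the characteristic polynomial to read off the algebraic multiplicities:
  χ_A(x) = (x + 1)^5

Step 2 — compute geometric multiplicities via the rank-nullity identity g(λ) = n − rank(A − λI):
  rank(A − (-1)·I) = 2, so dim ker(A − (-1)·I) = n − 2 = 3

Summary:
  λ = -1: algebraic multiplicity = 5, geometric multiplicity = 3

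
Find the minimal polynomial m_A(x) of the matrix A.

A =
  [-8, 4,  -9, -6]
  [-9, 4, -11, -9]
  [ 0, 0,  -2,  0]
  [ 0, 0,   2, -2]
x^3 + 6*x^2 + 12*x + 8

The characteristic polynomial is χ_A(x) = (x + 2)^4, so the eigenvalues are known. The minimal polynomial is
  m_A(x) = Π_λ (x − λ)^{k_λ}
where k_λ is the size of the *largest* Jordan block for λ (equivalently, the smallest k with (A − λI)^k v = 0 for every generalised eigenvector v of λ).

  λ = -2: largest Jordan block has size 3, contributing (x + 2)^3

So m_A(x) = (x + 2)^3 = x^3 + 6*x^2 + 12*x + 8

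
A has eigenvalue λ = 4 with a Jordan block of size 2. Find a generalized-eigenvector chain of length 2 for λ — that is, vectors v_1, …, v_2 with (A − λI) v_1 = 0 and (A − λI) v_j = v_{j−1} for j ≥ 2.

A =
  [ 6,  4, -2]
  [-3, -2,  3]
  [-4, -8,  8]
A Jordan chain for λ = 4 of length 2:
v_1 = (2, -3, -4)ᵀ
v_2 = (1, 0, 0)ᵀ

Let N = A − (4)·I. We want v_2 with N^2 v_2 = 0 but N^1 v_2 ≠ 0; then v_{j-1} := N · v_j for j = 2, …, 2.

Pick v_2 = (1, 0, 0)ᵀ.
Then v_1 = N · v_2 = (2, -3, -4)ᵀ.

Sanity check: (A − (4)·I) v_1 = (0, 0, 0)ᵀ = 0. ✓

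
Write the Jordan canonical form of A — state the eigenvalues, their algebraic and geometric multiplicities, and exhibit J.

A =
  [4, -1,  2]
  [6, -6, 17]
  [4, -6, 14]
J_3(4)

The characteristic polynomial is
  det(x·I − A) = x^3 - 12*x^2 + 48*x - 64 = (x - 4)^3

Eigenvalues and multiplicities (the geometric multiplicity of λ is n − rank(A − λI), which equals the number of Jordan blocks for λ):
  λ = 4: algebraic multiplicity = 3, geometric multiplicity = 1

Determining the block sizes for each eigenvalue:
  λ = 4: one block (gm = 1), so the single block has size am = 3 → block sizes [3]

Assembling the blocks gives a Jordan form
J =
  [4, 1, 0]
  [0, 4, 1]
  [0, 0, 4]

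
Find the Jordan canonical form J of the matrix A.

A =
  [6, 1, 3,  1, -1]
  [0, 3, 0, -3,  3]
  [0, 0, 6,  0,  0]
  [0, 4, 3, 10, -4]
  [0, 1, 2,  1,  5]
J_3(6) ⊕ J_1(6) ⊕ J_1(6)

The characteristic polynomial is
  det(x·I − A) = x^5 - 30*x^4 + 360*x^3 - 2160*x^2 + 6480*x - 7776 = (x - 6)^5

Eigenvalues and multiplicities (the geometric multiplicity of λ is n − rank(A − λI), which equals the number of Jordan blocks for λ):
  λ = 6: algebraic multiplicity = 5, geometric multiplicity = 3

Determining the block sizes for each eigenvalue:
  λ = 6: with am = 5 and gm = 3, the partition is not yet determined (e.g. several partitions of 5 into 3 parts exist). Let N = A − (6)·I. Computing rank(N^1) = 2, rank(N^2) = 1, rank(N^3) = 0; the number of blocks of size ≥ j is rank(N^{j−1}) − rank(N^j), giving [3, 1, 1]. So we have 1 block(s) of size 3, 2 block(s) of size 1 → block sizes [3, 1, 1]

Assembling the blocks gives a Jordan form
J =
  [6, 1, 0, 0, 0]
  [0, 6, 1, 0, 0]
  [0, 0, 6, 0, 0]
  [0, 0, 0, 6, 0]
  [0, 0, 0, 0, 6]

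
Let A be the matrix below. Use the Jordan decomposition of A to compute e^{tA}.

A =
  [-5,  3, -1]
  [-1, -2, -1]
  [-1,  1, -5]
e^{tA} =
  [-t^2*exp(-4*t)/2 - t*exp(-4*t) + exp(-4*t), t^2*exp(-4*t) + 3*t*exp(-4*t), -t^2*exp(-4*t)/2 - t*exp(-4*t)]
  [-t*exp(-4*t), 2*t*exp(-4*t) + exp(-4*t), -t*exp(-4*t)]
  [t^2*exp(-4*t)/2 - t*exp(-4*t), -t^2*exp(-4*t) + t*exp(-4*t), t^2*exp(-4*t)/2 - t*exp(-4*t) + exp(-4*t)]

Strategy: write A = P · J · P⁻¹ where J is a Jordan canonical form, so e^{tA} = P · e^{tJ} · P⁻¹, and e^{tJ} can be computed block-by-block.

A has Jordan form
J =
  [-4,  1,  0]
  [ 0, -4,  1]
  [ 0,  0, -4]
(up to reordering of blocks).

Per-block formulas:
  For a 3×3 Jordan block J_3(-4): exp(t · J_3(-4)) = e^(-4t)·(I + t·N + (t^2/2)·N^2), where N is the 3×3 nilpotent shift.

After assembling e^{tJ} and conjugating by P, we get:

e^{tA} =
  [-t^2*exp(-4*t)/2 - t*exp(-4*t) + exp(-4*t), t^2*exp(-4*t) + 3*t*exp(-4*t), -t^2*exp(-4*t)/2 - t*exp(-4*t)]
  [-t*exp(-4*t), 2*t*exp(-4*t) + exp(-4*t), -t*exp(-4*t)]
  [t^2*exp(-4*t)/2 - t*exp(-4*t), -t^2*exp(-4*t) + t*exp(-4*t), t^2*exp(-4*t)/2 - t*exp(-4*t) + exp(-4*t)]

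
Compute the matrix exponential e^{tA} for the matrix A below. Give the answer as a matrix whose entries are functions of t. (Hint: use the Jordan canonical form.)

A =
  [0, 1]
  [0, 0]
e^{tA} =
  [1, t]
  [0, 1]

Strategy: write A = P · J · P⁻¹ where J is a Jordan canonical form, so e^{tA} = P · e^{tJ} · P⁻¹, and e^{tJ} can be computed block-by-block.

A has Jordan form
J =
  [0, 1]
  [0, 0]
(up to reordering of blocks).

Per-block formulas:
  For a 2×2 Jordan block J_2(0): exp(t · J_2(0)) = e^(0t)·(I + t·N), where N is the 2×2 nilpotent shift.

After assembling e^{tJ} and conjugating by P, we get:

e^{tA} =
  [1, t]
  [0, 1]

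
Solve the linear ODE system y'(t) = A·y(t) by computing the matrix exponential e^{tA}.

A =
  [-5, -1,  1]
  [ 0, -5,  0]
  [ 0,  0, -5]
e^{tA} =
  [exp(-5*t), -t*exp(-5*t), t*exp(-5*t)]
  [0, exp(-5*t), 0]
  [0, 0, exp(-5*t)]

Strategy: write A = P · J · P⁻¹ where J is a Jordan canonical form, so e^{tA} = P · e^{tJ} · P⁻¹, and e^{tJ} can be computed block-by-block.

A has Jordan form
J =
  [-5,  1,  0]
  [ 0, -5,  0]
  [ 0,  0, -5]
(up to reordering of blocks).

Per-block formulas:
  For a 1×1 block at λ = -5: exp(t · [-5]) = [e^(-5t)].
  For a 2×2 Jordan block J_2(-5): exp(t · J_2(-5)) = e^(-5t)·(I + t·N), where N is the 2×2 nilpotent shift.

After assembling e^{tJ} and conjugating by P, we get:

e^{tA} =
  [exp(-5*t), -t*exp(-5*t), t*exp(-5*t)]
  [0, exp(-5*t), 0]
  [0, 0, exp(-5*t)]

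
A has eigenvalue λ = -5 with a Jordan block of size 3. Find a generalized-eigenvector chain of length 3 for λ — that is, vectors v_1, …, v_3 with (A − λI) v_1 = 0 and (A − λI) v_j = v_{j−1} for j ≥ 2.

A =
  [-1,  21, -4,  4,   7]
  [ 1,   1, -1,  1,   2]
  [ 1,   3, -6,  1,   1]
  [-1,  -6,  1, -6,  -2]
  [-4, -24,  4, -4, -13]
A Jordan chain for λ = -5 of length 3:
v_1 = (1, 0, 1, 0, 0)ᵀ
v_2 = (4, 1, 1, -1, -4)ᵀ
v_3 = (1, 0, 0, 0, 0)ᵀ

Let N = A − (-5)·I. We want v_3 with N^3 v_3 = 0 but N^2 v_3 ≠ 0; then v_{j-1} := N · v_j for j = 3, …, 2.

Pick v_3 = (1, 0, 0, 0, 0)ᵀ.
Then v_2 = N · v_3 = (4, 1, 1, -1, -4)ᵀ.
Then v_1 = N · v_2 = (1, 0, 1, 0, 0)ᵀ.

Sanity check: (A − (-5)·I) v_1 = (0, 0, 0, 0, 0)ᵀ = 0. ✓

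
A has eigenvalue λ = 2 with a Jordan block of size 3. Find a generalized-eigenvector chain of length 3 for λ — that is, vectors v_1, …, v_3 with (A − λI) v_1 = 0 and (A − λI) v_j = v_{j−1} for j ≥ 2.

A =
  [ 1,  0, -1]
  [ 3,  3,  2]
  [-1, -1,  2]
A Jordan chain for λ = 2 of length 3:
v_1 = (2, -2, -2)ᵀ
v_2 = (-1, 3, -1)ᵀ
v_3 = (1, 0, 0)ᵀ

Let N = A − (2)·I. We want v_3 with N^3 v_3 = 0 but N^2 v_3 ≠ 0; then v_{j-1} := N · v_j for j = 3, …, 2.

Pick v_3 = (1, 0, 0)ᵀ.
Then v_2 = N · v_3 = (-1, 3, -1)ᵀ.
Then v_1 = N · v_2 = (2, -2, -2)ᵀ.

Sanity check: (A − (2)·I) v_1 = (0, 0, 0)ᵀ = 0. ✓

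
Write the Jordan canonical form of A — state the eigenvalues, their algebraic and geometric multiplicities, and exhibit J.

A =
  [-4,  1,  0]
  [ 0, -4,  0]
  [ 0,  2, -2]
J_2(-4) ⊕ J_1(-2)

The characteristic polynomial is
  det(x·I − A) = x^3 + 10*x^2 + 32*x + 32 = (x + 2)*(x + 4)^2

Eigenvalues and multiplicities (the geometric multiplicity of λ is n − rank(A − λI), which equals the number of Jordan blocks for λ):
  λ = -4: algebraic multiplicity = 2, geometric multiplicity = 1
  λ = -2: algebraic multiplicity = 1, geometric multiplicity = 1

Determining the block sizes for each eigenvalue:
  λ = -4: one block (gm = 1), so the single block has size am = 2 → block sizes [2]
  λ = -2: one block (gm = 1), so the single block has size am = 1 → block sizes [1]

Assembling the blocks gives a Jordan form
J =
  [-4,  1,  0]
  [ 0, -4,  0]
  [ 0,  0, -2]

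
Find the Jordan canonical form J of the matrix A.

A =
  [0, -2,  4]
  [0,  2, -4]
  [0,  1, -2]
J_2(0) ⊕ J_1(0)

The characteristic polynomial is
  det(x·I − A) = x^3

Eigenvalues and multiplicities (the geometric multiplicity of λ is n − rank(A − λI), which equals the number of Jordan blocks for λ):
  λ = 0: algebraic multiplicity = 3, geometric multiplicity = 2

Determining the block sizes for each eigenvalue:
  λ = 0: 2 blocks summing to 3 forces exactly one block of size 2 and the rest size 1 → block sizes [2, 1]

Assembling the blocks gives a Jordan form
J =
  [0, 1, 0]
  [0, 0, 0]
  [0, 0, 0]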